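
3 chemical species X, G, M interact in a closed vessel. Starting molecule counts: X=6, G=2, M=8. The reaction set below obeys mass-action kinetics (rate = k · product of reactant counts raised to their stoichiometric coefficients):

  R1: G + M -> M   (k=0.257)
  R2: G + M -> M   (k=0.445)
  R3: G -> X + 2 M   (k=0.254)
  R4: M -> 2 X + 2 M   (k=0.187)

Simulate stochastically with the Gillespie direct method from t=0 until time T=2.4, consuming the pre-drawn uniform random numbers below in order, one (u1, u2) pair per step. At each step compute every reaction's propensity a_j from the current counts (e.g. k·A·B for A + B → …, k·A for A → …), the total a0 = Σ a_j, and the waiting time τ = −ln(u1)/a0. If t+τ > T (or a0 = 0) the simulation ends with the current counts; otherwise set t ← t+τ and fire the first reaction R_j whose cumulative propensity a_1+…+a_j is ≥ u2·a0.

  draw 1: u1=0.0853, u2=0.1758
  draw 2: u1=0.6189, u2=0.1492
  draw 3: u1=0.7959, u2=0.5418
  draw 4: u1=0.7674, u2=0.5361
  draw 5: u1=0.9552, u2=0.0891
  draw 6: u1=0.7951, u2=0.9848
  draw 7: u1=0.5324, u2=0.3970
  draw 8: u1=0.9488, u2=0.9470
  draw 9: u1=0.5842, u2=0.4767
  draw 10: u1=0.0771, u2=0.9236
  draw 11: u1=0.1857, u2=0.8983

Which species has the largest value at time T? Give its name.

Dominant species at T: X

t=0.000: X=6 G=2 M=8
Draw 1: a1=4.112, a2=7.120, a3=0.508, a4=1.496, a0=13.236; τ=−ln(0.0853)/13.236=0.186 → t=0.186; u2·a0=0.1758·13.236=2.327 ≤ a1=4.112 → R1 fires; X=6 G=1 M=8
Draw 2: a1=2.056, a2=3.560, a3=0.254, a4=1.496, a0=7.366; τ=−ln(0.6189)/7.366=0.065 → t=0.251; u2·a0=0.1492·7.366=1.099 ≤ a1=2.056 → R1 fires; X=6 G=0 M=8
Draw 3: a1=0.000, a2=0.000, a3=0.000, a4=1.496, a0=1.496; τ=−ln(0.7959)/1.496=0.153 → t=0.404; u2·a0=0.5418·1.496=0.811; a1+…+a3=0.000 < 0.811 ≤ a1+…+a4=1.496 → R4 fires; X=8 G=0 M=9
Draw 4: a1=0.000, a2=0.000, a3=0.000, a4=1.683, a0=1.683; τ=−ln(0.7674)/1.683=0.157 → t=0.561; u2·a0=0.5361·1.683=0.902; a1+…+a3=0.000 < 0.902 ≤ a1+…+a4=1.683 → R4 fires; X=10 G=0 M=10
Draw 5: a1=0.000, a2=0.000, a3=0.000, a4=1.870, a0=1.870; τ=−ln(0.9552)/1.870=0.025 → t=0.586; u2·a0=0.0891·1.870=0.167; a1+…+a3=0.000 < 0.167 ≤ a1+…+a4=1.870 → R4 fires; X=12 G=0 M=11
Draw 6: a1=0.000, a2=0.000, a3=0.000, a4=2.057, a0=2.057; τ=−ln(0.7951)/2.057=0.111 → t=0.697; u2·a0=0.9848·2.057=2.026; a1+…+a3=0.000 < 2.026 ≤ a1+…+a4=2.057 → R4 fires; X=14 G=0 M=12
Draw 7: a1=0.000, a2=0.000, a3=0.000, a4=2.244, a0=2.244; τ=−ln(0.5324)/2.244=0.281 → t=0.978; u2·a0=0.3970·2.244=0.891; a1+…+a3=0.000 < 0.891 ≤ a1+…+a4=2.244 → R4 fires; X=16 G=0 M=13
Draw 8: a1=0.000, a2=0.000, a3=0.000, a4=2.431, a0=2.431; τ=−ln(0.9488)/2.431=0.022 → t=1.000; u2·a0=0.9470·2.431=2.302; a1+…+a3=0.000 < 2.302 ≤ a1+…+a4=2.431 → R4 fires; X=18 G=0 M=14
Draw 9: a1=0.000, a2=0.000, a3=0.000, a4=2.618, a0=2.618; τ=−ln(0.5842)/2.618=0.205 → t=1.205; u2·a0=0.4767·2.618=1.248; a1+…+a3=0.000 < 1.248 ≤ a1+…+a4=2.618 → R4 fires; X=20 G=0 M=15
Draw 10: a1=0.000, a2=0.000, a3=0.000, a4=2.805, a0=2.805; τ=−ln(0.0771)/2.805=0.914 → t=2.118; u2·a0=0.9236·2.805=2.591; a1+…+a3=0.000 < 2.591 ≤ a1+…+a4=2.805 → R4 fires; X=22 G=0 M=16
Draw 11: a1=0.000, a2=0.000, a3=0.000, a4=2.992, a0=2.992; τ=−ln(0.1857)/2.992=0.563 → t=2.681 > T=2.4: stop.
At T=2.4: X=22 G=0 M=16; the largest is X.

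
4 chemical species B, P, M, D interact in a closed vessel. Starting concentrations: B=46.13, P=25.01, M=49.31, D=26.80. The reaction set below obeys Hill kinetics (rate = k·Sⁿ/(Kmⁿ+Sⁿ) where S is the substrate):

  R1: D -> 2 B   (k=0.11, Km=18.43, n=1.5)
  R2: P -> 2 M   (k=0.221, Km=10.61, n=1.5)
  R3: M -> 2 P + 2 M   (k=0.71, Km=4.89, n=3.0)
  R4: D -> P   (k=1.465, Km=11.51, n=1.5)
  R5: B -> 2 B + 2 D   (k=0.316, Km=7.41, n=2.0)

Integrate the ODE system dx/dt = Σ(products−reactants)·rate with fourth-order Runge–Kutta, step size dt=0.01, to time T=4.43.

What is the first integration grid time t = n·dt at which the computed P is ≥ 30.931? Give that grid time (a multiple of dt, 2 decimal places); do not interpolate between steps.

RK4 with dt=0.01: 443 steps to T=4.43. Trajectory (selected grid times):
t=0.00: B=46.13 P=25.01 M=49.31 D=26.80
t=0.49: B=46.35 P=26.18 M=49.83 D=26.51
t=0.98: B=46.57 P=27.34 M=50.35 D=26.22
t=1.48: B=46.79 P=28.53 M=50.88 D=25.93
t=1.97: B=47.01 P=29.69 M=51.41 D=25.64
t=2.46: B=47.23 P=30.85 M=51.94 D=25.36
t=2.49: B=47.24 P=30.92 M=51.97 D=25.34
t=2.50: B=47.25 P=30.94 M=51.98 D=25.34
t=2.95: B=47.45 P=32.00 M=52.46 D=25.08
t=3.45: B=47.67 P=33.17 M=53.00 D=24.80
t=3.94: B=47.88 P=34.32 M=53.54 D=24.52
t=4.43: B=48.10 P=35.47 M=54.07 D=24.25
P(2.49)=30.917 < 30.931 but P(2.50)=30.941 ≥ 30.931, so the first grid time is t=2.50.

Threshold first reached at t = 2.50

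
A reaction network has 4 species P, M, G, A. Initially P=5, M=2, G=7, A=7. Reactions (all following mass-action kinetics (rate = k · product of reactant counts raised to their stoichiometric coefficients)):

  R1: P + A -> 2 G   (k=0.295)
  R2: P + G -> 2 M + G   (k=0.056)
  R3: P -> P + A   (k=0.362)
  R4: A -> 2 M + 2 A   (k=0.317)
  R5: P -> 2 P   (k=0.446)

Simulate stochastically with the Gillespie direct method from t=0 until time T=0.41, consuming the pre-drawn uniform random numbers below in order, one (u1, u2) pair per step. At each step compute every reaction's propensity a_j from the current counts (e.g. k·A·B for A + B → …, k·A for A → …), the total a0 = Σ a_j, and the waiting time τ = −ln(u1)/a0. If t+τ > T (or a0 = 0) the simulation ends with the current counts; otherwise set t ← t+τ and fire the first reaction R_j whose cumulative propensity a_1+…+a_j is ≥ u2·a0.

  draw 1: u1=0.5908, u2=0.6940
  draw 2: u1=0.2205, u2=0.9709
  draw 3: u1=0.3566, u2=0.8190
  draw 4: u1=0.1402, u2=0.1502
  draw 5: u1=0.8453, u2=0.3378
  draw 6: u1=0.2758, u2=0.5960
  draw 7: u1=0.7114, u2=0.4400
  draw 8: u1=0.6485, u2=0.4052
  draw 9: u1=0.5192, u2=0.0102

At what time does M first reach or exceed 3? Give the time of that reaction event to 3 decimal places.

t=0.000: P=5 M=2 G=7 A=7
Draw 1: a1=10.325, a2=1.960, a3=1.810, a4=2.219, a5=2.230, a0=18.544; τ=−ln(0.5908)/18.544=0.028 → t=0.028; u2·a0=0.6940·18.544=12.870; a1+a2=12.285 < 12.870 ≤ a1+…+a3=14.095 → R3 fires; P=5 M=2 G=7 A=8
Draw 2: a1=11.800, a2=1.960, a3=1.810, a4=2.536, a5=2.230, a0=20.336; τ=−ln(0.2205)/20.336=0.074 → t=0.103; u2·a0=0.9709·20.336=19.744; a1+…+a4=18.106 < 19.744 ≤ a1+…+a5=20.336 → R5 fires; P=6 M=2 G=7 A=8
Draw 3: a1=14.160, a2=2.352, a3=2.172, a4=2.536, a5=2.676, a0=23.896; τ=−ln(0.3566)/23.896=0.043 → t=0.146; u2·a0=0.8190·23.896=19.571; a1+…+a3=18.684 < 19.571 ≤ a1+…+a4=21.220 → R4 fires; P=6 M=4 G=7 A=9
Draw 4: a1=15.930, a2=2.352, a3=2.172, a4=2.853, a5=2.676, a0=25.983; τ=−ln(0.1402)/25.983=0.076 → t=0.221; u2·a0=0.1502·25.983=3.903 ≤ a1=15.930 → R1 fires; P=5 M=4 G=9 A=8
Draw 5: a1=11.800, a2=2.520, a3=1.810, a4=2.536, a5=2.230, a0=20.896; τ=−ln(0.8453)/20.896=0.008 → t=0.230; u2·a0=0.3378·20.896=7.059 ≤ a1=11.800 → R1 fires; P=4 M=4 G=11 A=7
Draw 6: a1=8.260, a2=2.464, a3=1.448, a4=2.219, a5=1.784, a0=16.175; τ=−ln(0.2758)/16.175=0.080 → t=0.309; u2·a0=0.5960·16.175=9.640; a1=8.260 < 9.640 ≤ a1+a2=10.724 → R2 fires; P=3 M=6 G=11 A=7
Draw 7: a1=6.195, a2=1.848, a3=1.086, a4=2.219, a5=1.338, a0=12.686; τ=−ln(0.7114)/12.686=0.027 → t=0.336; u2·a0=0.4400·12.686=5.582 ≤ a1=6.195 → R1 fires; P=2 M=6 G=13 A=6
Draw 8: a1=3.540, a2=1.456, a3=0.724, a4=1.902, a5=0.892, a0=8.514; τ=−ln(0.6485)/8.514=0.051 → t=0.387; u2·a0=0.4052·8.514=3.450 ≤ a1=3.540 → R1 fires; P=1 M=6 G=15 A=5
Draw 9: a1=1.475, a2=0.840, a3=0.362, a4=1.585, a5=0.446, a0=4.708; τ=−ln(0.5192)/4.708=0.139 → t=0.526 > T=0.41: stop.
M first becomes ≥ 3 when it reaches 4 at the event at t=0.146.

Threshold first reached at t = 0.146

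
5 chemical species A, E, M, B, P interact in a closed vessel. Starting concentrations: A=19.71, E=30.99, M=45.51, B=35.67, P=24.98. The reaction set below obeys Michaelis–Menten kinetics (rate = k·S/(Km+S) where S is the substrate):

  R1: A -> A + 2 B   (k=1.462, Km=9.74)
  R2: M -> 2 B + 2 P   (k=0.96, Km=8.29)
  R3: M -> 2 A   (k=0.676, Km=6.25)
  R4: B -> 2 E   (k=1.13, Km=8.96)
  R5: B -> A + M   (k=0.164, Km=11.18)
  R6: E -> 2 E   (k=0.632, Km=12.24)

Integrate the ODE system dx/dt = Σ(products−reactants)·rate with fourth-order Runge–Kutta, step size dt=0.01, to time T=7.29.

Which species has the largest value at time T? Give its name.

Dominant species at T: B

RK4 with dt=0.01: 729 steps to T=7.29. Trajectory (selected grid times):
t=0.00: A=19.71 E=30.99 M=45.51 B=35.67 P=24.98
t=0.81: A=20.77 E=32.83 M=44.47 B=37.74 P=26.29
t=1.62: A=21.84 E=34.69 M=43.44 B=39.83 P=27.60
t=2.43: A=22.90 E=36.58 M=42.42 B=41.93 P=28.91
t=3.24: A=23.95 E=38.48 M=41.40 B=44.04 P=30.20
t=4.05: A=25.01 E=40.40 M=40.38 B=46.16 P=31.50
t=4.86: A=26.06 E=42.33 M=39.37 B=48.28 P=32.78
t=5.67: A=27.12 E=44.28 M=38.37 B=50.41 P=34.07
t=6.48: A=28.17 E=46.24 M=37.37 B=52.55 P=35.34
t=7.29: A=29.21 E=48.21 M=36.38 B=54.70 P=36.61
At T=7.29: A=29.21 E=48.21 M=36.38 B=54.70 P=36.61; the largest is B.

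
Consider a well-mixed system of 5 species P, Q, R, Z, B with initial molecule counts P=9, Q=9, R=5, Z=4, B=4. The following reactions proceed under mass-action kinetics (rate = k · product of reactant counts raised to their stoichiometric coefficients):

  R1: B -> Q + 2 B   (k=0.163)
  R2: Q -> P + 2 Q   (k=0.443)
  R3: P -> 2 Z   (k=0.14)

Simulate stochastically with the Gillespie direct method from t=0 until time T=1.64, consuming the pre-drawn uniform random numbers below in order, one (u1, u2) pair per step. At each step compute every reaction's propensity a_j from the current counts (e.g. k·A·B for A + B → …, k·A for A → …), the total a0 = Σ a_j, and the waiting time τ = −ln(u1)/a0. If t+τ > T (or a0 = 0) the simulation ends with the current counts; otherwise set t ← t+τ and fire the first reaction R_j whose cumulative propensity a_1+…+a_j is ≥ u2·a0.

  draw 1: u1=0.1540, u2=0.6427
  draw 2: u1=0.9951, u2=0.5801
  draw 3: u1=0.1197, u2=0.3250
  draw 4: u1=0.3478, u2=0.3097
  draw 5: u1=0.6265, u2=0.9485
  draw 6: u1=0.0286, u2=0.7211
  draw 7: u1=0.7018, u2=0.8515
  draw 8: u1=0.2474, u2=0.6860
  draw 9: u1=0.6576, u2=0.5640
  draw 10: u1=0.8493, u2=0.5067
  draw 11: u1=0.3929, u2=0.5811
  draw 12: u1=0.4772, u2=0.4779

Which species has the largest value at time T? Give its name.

Dominant species at T: Q

t=0.000: P=9 Q=9 R=5 Z=4 B=4
Draw 1: a1=0.652, a2=3.987, a3=1.260, a0=5.899; τ=−ln(0.1540)/5.899=0.317 → t=0.317; u2·a0=0.6427·5.899=3.791; a1=0.652 < 3.791 ≤ a1+a2=4.639 → R2 fires; P=10 Q=10 R=5 Z=4 B=4
Draw 2: a1=0.652, a2=4.430, a3=1.400, a0=6.482; τ=−ln(0.9951)/6.482=0.001 → t=0.318; u2·a0=0.5801·6.482=3.760; a1=0.652 < 3.760 ≤ a1+a2=5.082 → R2 fires; P=11 Q=11 R=5 Z=4 B=4
Draw 3: a1=0.652, a2=4.873, a3=1.540, a0=7.065; τ=−ln(0.1197)/7.065=0.300 → t=0.618; u2·a0=0.3250·7.065=2.296; a1=0.652 < 2.296 ≤ a1+a2=5.525 → R2 fires; P=12 Q=12 R=5 Z=4 B=4
Draw 4: a1=0.652, a2=5.316, a3=1.680, a0=7.648; τ=−ln(0.3478)/7.648=0.138 → t=0.756; u2·a0=0.3097·7.648=2.369; a1=0.652 < 2.369 ≤ a1+a2=5.968 → R2 fires; P=13 Q=13 R=5 Z=4 B=4
Draw 5: a1=0.652, a2=5.759, a3=1.820, a0=8.231; τ=−ln(0.6265)/8.231=0.057 → t=0.813; u2·a0=0.9485·8.231=7.807; a1+a2=6.411 < 7.807 ≤ a1+…+a3=8.231 → R3 fires; P=12 Q=13 R=5 Z=6 B=4
Draw 6: a1=0.652, a2=5.759, a3=1.680, a0=8.091; τ=−ln(0.0286)/8.091=0.439 → t=1.253; u2·a0=0.7211·8.091=5.834; a1=0.652 < 5.834 ≤ a1+a2=6.411 → R2 fires; P=13 Q=14 R=5 Z=6 B=4
Draw 7: a1=0.652, a2=6.202, a3=1.820, a0=8.674; τ=−ln(0.7018)/8.674=0.041 → t=1.293; u2·a0=0.8515·8.674=7.386; a1+a2=6.854 < 7.386 ≤ a1+…+a3=8.674 → R3 fires; P=12 Q=14 R=5 Z=8 B=4
Draw 8: a1=0.652, a2=6.202, a3=1.680, a0=8.534; τ=−ln(0.2474)/8.534=0.164 → t=1.457; u2·a0=0.6860·8.534=5.854; a1=0.652 < 5.854 ≤ a1+a2=6.854 → R2 fires; P=13 Q=15 R=5 Z=8 B=4
Draw 9: a1=0.652, a2=6.645, a3=1.820, a0=9.117; τ=−ln(0.6576)/9.117=0.046 → t=1.503; u2·a0=0.5640·9.117=5.142; a1=0.652 < 5.142 ≤ a1+a2=7.297 → R2 fires; P=14 Q=16 R=5 Z=8 B=4
Draw 10: a1=0.652, a2=7.088, a3=1.960, a0=9.700; τ=−ln(0.8493)/9.700=0.017 → t=1.520; u2·a0=0.5067·9.700=4.915; a1=0.652 < 4.915 ≤ a1+a2=7.740 → R2 fires; P=15 Q=17 R=5 Z=8 B=4
Draw 11: a1=0.652, a2=7.531, a3=2.100, a0=10.283; τ=−ln(0.3929)/10.283=0.091 → t=1.611; u2·a0=0.5811·10.283=5.975; a1=0.652 < 5.975 ≤ a1+a2=8.183 → R2 fires; P=16 Q=18 R=5 Z=8 B=4
Draw 12: a1=0.652, a2=7.974, a3=2.240, a0=10.866; τ=−ln(0.4772)/10.866=0.068 → t=1.679 > T=1.64: stop.
At T=1.64: P=16 Q=18 R=5 Z=8 B=4; the largest is Q.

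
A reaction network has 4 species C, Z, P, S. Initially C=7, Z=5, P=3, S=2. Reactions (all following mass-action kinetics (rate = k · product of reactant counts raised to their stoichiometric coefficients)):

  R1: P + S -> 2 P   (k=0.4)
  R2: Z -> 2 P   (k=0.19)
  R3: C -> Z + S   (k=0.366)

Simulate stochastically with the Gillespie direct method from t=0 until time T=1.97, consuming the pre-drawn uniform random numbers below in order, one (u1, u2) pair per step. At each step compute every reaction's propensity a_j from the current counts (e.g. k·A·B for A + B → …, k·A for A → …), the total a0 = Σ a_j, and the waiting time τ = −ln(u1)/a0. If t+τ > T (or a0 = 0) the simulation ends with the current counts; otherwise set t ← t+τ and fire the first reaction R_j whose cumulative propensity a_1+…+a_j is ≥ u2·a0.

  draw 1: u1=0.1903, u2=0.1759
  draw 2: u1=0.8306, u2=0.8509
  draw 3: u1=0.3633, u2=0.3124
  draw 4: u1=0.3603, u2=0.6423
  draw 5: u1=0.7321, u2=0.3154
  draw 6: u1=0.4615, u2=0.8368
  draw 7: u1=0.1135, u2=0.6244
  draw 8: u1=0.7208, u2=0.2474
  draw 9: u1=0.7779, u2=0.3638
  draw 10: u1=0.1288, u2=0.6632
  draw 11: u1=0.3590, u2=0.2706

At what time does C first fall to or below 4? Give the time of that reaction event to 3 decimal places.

t=0.000: C=7 Z=5 P=3 S=2
Draw 1: a1=2.400, a2=0.950, a3=2.562, a0=5.912; τ=−ln(0.1903)/5.912=0.281 → t=0.281; u2·a0=0.1759·5.912=1.040 ≤ a1=2.400 → R1 fires; C=7 Z=5 P=4 S=1
Draw 2: a1=1.600, a2=0.950, a3=2.562, a0=5.112; τ=−ln(0.8306)/5.112=0.036 → t=0.317; u2·a0=0.8509·5.112=4.350; a1+a2=2.550 < 4.350 ≤ a1+…+a3=5.112 → R3 fires; C=6 Z=6 P=4 S=2
Draw 3: a1=3.200, a2=1.140, a3=2.196, a0=6.536; τ=−ln(0.3633)/6.536=0.155 → t=0.472; u2·a0=0.3124·6.536=2.042 ≤ a1=3.200 → R1 fires; C=6 Z=6 P=5 S=1
Draw 4: a1=2.000, a2=1.140, a3=2.196, a0=5.336; τ=−ln(0.3603)/5.336=0.191 → t=0.663; u2·a0=0.6423·5.336=3.427; a1+a2=3.140 < 3.427 ≤ a1+…+a3=5.336 → R3 fires; C=5 Z=7 P=5 S=2
Draw 5: a1=4.000, a2=1.330, a3=1.830, a0=7.160; τ=−ln(0.7321)/7.160=0.044 → t=0.707; u2·a0=0.3154·7.160=2.258 ≤ a1=4.000 → R1 fires; C=5 Z=7 P=6 S=1
Draw 6: a1=2.400, a2=1.330, a3=1.830, a0=5.560; τ=−ln(0.4615)/5.560=0.139 → t=0.846; u2·a0=0.8368·5.560=4.653; a1+a2=3.730 < 4.653 ≤ a1+…+a3=5.560 → R3 fires; C=4 Z=8 P=6 S=2
Draw 7: a1=4.800, a2=1.520, a3=1.464, a0=7.784; τ=−ln(0.1135)/7.784=0.280 → t=1.125; u2·a0=0.6244·7.784=4.860; a1=4.800 < 4.860 ≤ a1+a2=6.320 → R2 fires; C=4 Z=7 P=8 S=2
Draw 8: a1=6.400, a2=1.330, a3=1.464, a0=9.194; τ=−ln(0.7208)/9.194=0.036 → t=1.161; u2·a0=0.2474·9.194=2.275 ≤ a1=6.400 → R1 fires; C=4 Z=7 P=9 S=1
Draw 9: a1=3.600, a2=1.330, a3=1.464, a0=6.394; τ=−ln(0.7779)/6.394=0.039 → t=1.200; u2·a0=0.3638·6.394=2.326 ≤ a1=3.600 → R1 fires; C=4 Z=7 P=10 S=0
Draw 10: a1=0.000, a2=1.330, a3=1.464, a0=2.794; τ=−ln(0.1288)/2.794=0.734 → t=1.934; u2·a0=0.6632·2.794=1.853; a1+a2=1.330 < 1.853 ≤ a1+…+a3=2.794 → R3 fires; C=3 Z=8 P=10 S=1
Draw 11: a1=4.000, a2=1.520, a3=1.098, a0=6.618; τ=−ln(0.3590)/6.618=0.155 → t=2.089 > T=1.97: stop.
C first becomes ≤ 4 when it reaches 4 at the event at t=0.846.

Threshold first reached at t = 0.846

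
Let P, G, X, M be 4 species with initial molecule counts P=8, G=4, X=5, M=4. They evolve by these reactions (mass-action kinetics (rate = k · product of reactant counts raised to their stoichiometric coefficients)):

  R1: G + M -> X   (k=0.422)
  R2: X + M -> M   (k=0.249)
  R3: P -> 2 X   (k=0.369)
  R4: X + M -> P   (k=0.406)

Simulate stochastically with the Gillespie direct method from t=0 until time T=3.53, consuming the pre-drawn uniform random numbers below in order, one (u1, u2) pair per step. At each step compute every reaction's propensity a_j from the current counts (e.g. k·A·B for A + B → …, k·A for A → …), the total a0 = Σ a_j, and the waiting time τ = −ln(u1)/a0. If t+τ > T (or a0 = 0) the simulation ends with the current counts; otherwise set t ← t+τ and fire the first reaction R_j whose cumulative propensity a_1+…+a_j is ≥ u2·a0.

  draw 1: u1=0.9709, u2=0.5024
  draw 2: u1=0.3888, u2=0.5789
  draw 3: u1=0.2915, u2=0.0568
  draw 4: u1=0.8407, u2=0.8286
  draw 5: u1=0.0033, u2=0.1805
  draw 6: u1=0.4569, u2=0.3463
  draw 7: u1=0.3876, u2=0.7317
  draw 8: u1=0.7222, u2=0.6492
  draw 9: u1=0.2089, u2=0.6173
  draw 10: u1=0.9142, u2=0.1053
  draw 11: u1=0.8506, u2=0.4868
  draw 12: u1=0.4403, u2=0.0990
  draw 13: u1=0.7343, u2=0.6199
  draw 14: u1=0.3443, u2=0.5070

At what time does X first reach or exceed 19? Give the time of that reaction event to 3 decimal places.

t=0.000: P=8 G=4 X=5 M=4
Draw 1: a1=6.752, a2=4.980, a3=2.952, a4=8.120, a0=22.804; τ=−ln(0.9709)/22.804=0.001 → t=0.001; u2·a0=0.5024·22.804=11.457; a1=6.752 < 11.457 ≤ a1+a2=11.732 → R2 fires; P=8 G=4 X=4 M=4
Draw 2: a1=6.752, a2=3.984, a3=2.952, a4=6.496, a0=20.184; τ=−ln(0.3888)/20.184=0.047 → t=0.048; u2·a0=0.5789·20.184=11.685; a1+a2=10.736 < 11.685 ≤ a1+…+a3=13.688 → R3 fires; P=7 G=4 X=6 M=4
Draw 3: a1=6.752, a2=5.976, a3=2.583, a4=9.744, a0=25.055; τ=−ln(0.2915)/25.055=0.049 → t=0.097; u2·a0=0.0568·25.055=1.423 ≤ a1=6.752 → R1 fires; P=7 G=3 X=7 M=3
Draw 4: a1=3.798, a2=5.229, a3=2.583, a4=8.526, a0=20.136; τ=−ln(0.8407)/20.136=0.009 → t=0.106; u2·a0=0.8286·20.136=16.685; a1+…+a3=11.610 < 16.685 ≤ a1+…+a4=20.136 → R4 fires; P=8 G=3 X=6 M=2
Draw 5: a1=2.532, a2=2.988, a3=2.952, a4=4.872, a0=13.344; τ=−ln(0.0033)/13.344=0.428 → t=0.534; u2·a0=0.1805·13.344=2.409 ≤ a1=2.532 → R1 fires; P=8 G=2 X=7 M=1
Draw 6: a1=0.844, a2=1.743, a3=2.952, a4=2.842, a0=8.381; τ=−ln(0.4569)/8.381=0.093 → t=0.628; u2·a0=0.3463·8.381=2.902; a1+a2=2.587 < 2.902 ≤ a1+…+a3=5.539 → R3 fires; P=7 G=2 X=9 M=1
Draw 7: a1=0.844, a2=2.241, a3=2.583, a4=3.654, a0=9.322; τ=−ln(0.3876)/9.322=0.102 → t=0.729; u2·a0=0.7317·9.322=6.821; a1+…+a3=5.668 < 6.821 ≤ a1+…+a4=9.322 → R4 fires; P=8 G=2 X=8 M=0
Draw 8: a1=0.000, a2=0.000, a3=2.952, a4=0.000, a0=2.952; τ=−ln(0.7222)/2.952=0.110 → t=0.839; u2·a0=0.6492·2.952=1.916; a1+a2=0.000 < 1.916 ≤ a1+…+a3=2.952 → R3 fires; P=7 G=2 X=10 M=0
Draw 9: a1=0.000, a2=0.000, a3=2.583, a4=0.000, a0=2.583; τ=−ln(0.2089)/2.583=0.606 → t=1.446; u2·a0=0.6173·2.583=1.594; a1+a2=0.000 < 1.594 ≤ a1+…+a3=2.583 → R3 fires; P=6 G=2 X=12 M=0
Draw 10: a1=0.000, a2=0.000, a3=2.214, a4=0.000, a0=2.214; τ=−ln(0.9142)/2.214=0.041 → t=1.486; u2·a0=0.1053·2.214=0.233; a1+a2=0.000 < 0.233 ≤ a1+…+a3=2.214 → R3 fires; P=5 G=2 X=14 M=0
Draw 11: a1=0.000, a2=0.000, a3=1.845, a4=0.000, a0=1.845; τ=−ln(0.8506)/1.845=0.088 → t=1.574; u2·a0=0.4868·1.845=0.898; a1+a2=0.000 < 0.898 ≤ a1+…+a3=1.845 → R3 fires; P=4 G=2 X=16 M=0
Draw 12: a1=0.000, a2=0.000, a3=1.476, a4=0.000, a0=1.476; τ=−ln(0.4403)/1.476=0.556 → t=2.130; u2·a0=0.0990·1.476=0.146; a1+a2=0.000 < 0.146 ≤ a1+…+a3=1.476 → R3 fires; P=3 G=2 X=18 M=0
Draw 13: a1=0.000, a2=0.000, a3=1.107, a4=0.000, a0=1.107; τ=−ln(0.7343)/1.107=0.279 → t=2.409; u2·a0=0.6199·1.107=0.686; a1+a2=0.000 < 0.686 ≤ a1+…+a3=1.107 → R3 fires; P=2 G=2 X=20 M=0
Draw 14: a1=0.000, a2=0.000, a3=0.738, a4=0.000, a0=0.738; τ=−ln(0.3443)/0.738=1.445 → t=3.853 > T=3.53: stop.
X first becomes ≥ 19 when it reaches 20 at the event at t=2.409.

Threshold first reached at t = 2.409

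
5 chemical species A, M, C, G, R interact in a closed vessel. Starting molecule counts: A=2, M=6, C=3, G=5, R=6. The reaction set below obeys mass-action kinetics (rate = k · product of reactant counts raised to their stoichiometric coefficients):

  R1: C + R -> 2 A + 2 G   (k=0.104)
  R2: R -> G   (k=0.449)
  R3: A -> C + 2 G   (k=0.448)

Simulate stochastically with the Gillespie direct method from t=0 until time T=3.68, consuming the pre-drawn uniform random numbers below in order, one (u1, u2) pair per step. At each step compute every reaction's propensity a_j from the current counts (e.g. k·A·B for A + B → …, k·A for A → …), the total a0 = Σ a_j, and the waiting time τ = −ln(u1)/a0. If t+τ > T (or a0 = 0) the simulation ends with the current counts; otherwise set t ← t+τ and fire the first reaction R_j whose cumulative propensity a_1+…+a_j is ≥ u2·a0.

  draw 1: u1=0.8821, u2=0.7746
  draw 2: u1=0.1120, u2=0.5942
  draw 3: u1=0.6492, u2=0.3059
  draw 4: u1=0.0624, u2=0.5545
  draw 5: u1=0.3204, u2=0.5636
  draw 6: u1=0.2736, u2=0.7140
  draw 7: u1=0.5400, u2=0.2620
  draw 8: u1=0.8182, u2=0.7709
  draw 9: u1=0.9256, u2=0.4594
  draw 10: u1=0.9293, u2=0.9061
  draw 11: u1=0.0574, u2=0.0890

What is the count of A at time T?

t=0.000: A=2 M=6 C=3 G=5 R=6
Draw 1: a1=1.872, a2=2.694, a3=0.896, a0=5.462; τ=−ln(0.8821)/5.462=0.023 → t=0.023; u2·a0=0.7746·5.462=4.231; a1=1.872 < 4.231 ≤ a1+a2=4.566 → R2 fires; A=2 M=6 C=3 G=6 R=5
Draw 2: a1=1.560, a2=2.245, a3=0.896, a0=4.701; τ=−ln(0.1120)/4.701=0.466 → t=0.489; u2·a0=0.5942·4.701=2.793; a1=1.560 < 2.793 ≤ a1+a2=3.805 → R2 fires; A=2 M=6 C=3 G=7 R=4
Draw 3: a1=1.248, a2=1.796, a3=0.896, a0=3.940; τ=−ln(0.6492)/3.940=0.110 → t=0.598; u2·a0=0.3059·3.940=1.205 ≤ a1=1.248 → R1 fires; A=4 M=6 C=2 G=9 R=3
Draw 4: a1=0.624, a2=1.347, a3=1.792, a0=3.763; τ=−ln(0.0624)/3.763=0.737 → t=1.336; u2·a0=0.5545·3.763=2.087; a1+a2=1.971 < 2.087 ≤ a1+…+a3=3.763 → R3 fires; A=3 M=6 C=3 G=11 R=3
Draw 5: a1=0.936, a2=1.347, a3=1.344, a0=3.627; τ=−ln(0.3204)/3.627=0.314 → t=1.649; u2·a0=0.5636·3.627=2.044; a1=0.936 < 2.044 ≤ a1+a2=2.283 → R2 fires; A=3 M=6 C=3 G=12 R=2
Draw 6: a1=0.624, a2=0.898, a3=1.344, a0=2.866; τ=−ln(0.2736)/2.866=0.452 → t=2.102; u2·a0=0.7140·2.866=2.046; a1+a2=1.522 < 2.046 ≤ a1+…+a3=2.866 → R3 fires; A=2 M=6 C=4 G=14 R=2
Draw 7: a1=0.832, a2=0.898, a3=0.896, a0=2.626; τ=−ln(0.5400)/2.626=0.235 → t=2.336; u2·a0=0.2620·2.626=0.688 ≤ a1=0.832 → R1 fires; A=4 M=6 C=3 G=16 R=1
Draw 8: a1=0.312, a2=0.449, a3=1.792, a0=2.553; τ=−ln(0.8182)/2.553=0.079 → t=2.415; u2·a0=0.7709·2.553=1.968; a1+a2=0.761 < 1.968 ≤ a1+…+a3=2.553 → R3 fires; A=3 M=6 C=4 G=18 R=1
Draw 9: a1=0.416, a2=0.449, a3=1.344, a0=2.209; τ=−ln(0.9256)/2.209=0.035 → t=2.450; u2·a0=0.4594·2.209=1.015; a1+a2=0.865 < 1.015 ≤ a1+…+a3=2.209 → R3 fires; A=2 M=6 C=5 G=20 R=1
Draw 10: a1=0.520, a2=0.449, a3=0.896, a0=1.865; τ=−ln(0.9293)/1.865=0.039 → t=2.489; u2·a0=0.9061·1.865=1.690; a1+a2=0.969 < 1.690 ≤ a1+…+a3=1.865 → R3 fires; A=1 M=6 C=6 G=22 R=1
Draw 11: a1=0.624, a2=0.449, a3=0.448, a0=1.521; τ=−ln(0.0574)/1.521=1.879 → t=4.368 > T=3.68: stop.
Read off A at T=3.68: 1

A at T = 1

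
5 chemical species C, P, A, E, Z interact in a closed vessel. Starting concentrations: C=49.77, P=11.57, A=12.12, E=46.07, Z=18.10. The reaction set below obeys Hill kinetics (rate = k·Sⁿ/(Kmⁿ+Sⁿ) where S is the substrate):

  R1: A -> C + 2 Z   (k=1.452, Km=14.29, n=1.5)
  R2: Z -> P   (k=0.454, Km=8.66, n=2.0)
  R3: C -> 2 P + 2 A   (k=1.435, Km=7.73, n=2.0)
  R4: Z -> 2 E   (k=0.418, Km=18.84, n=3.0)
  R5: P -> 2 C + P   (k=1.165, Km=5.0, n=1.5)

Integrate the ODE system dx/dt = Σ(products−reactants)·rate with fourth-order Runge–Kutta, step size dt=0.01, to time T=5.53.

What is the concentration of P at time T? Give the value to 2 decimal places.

P at T = 29.25

RK4 with dt=0.01: 553 steps to T=5.53. Trajectory (selected grid times):
t=0.00: C=49.77 P=11.57 A=12.12 E=46.07 Z=18.10
t=0.61: C=50.46 P=13.51 A=13.42 E=46.31 Z=18.56
t=1.23: C=51.23 P=15.48 A=14.72 E=46.57 Z=19.09
t=1.84: C=52.06 P=17.42 A=15.96 E=46.84 Z=19.66
t=2.46: C=52.95 P=19.40 A=17.21 E=47.12 Z=20.28
t=3.07: C=53.88 P=21.35 A=18.41 E=47.41 Z=20.93
t=3.69: C=54.86 P=23.34 A=19.60 E=47.72 Z=21.63
t=4.30: C=55.85 P=25.29 A=20.77 E=48.03 Z=22.34
t=4.92: C=56.90 P=27.28 A=21.93 E=48.36 Z=23.09
t=5.53: C=57.95 P=29.25 A=23.06 E=48.69 Z=23.86
Read off P at T=5.53: 29.25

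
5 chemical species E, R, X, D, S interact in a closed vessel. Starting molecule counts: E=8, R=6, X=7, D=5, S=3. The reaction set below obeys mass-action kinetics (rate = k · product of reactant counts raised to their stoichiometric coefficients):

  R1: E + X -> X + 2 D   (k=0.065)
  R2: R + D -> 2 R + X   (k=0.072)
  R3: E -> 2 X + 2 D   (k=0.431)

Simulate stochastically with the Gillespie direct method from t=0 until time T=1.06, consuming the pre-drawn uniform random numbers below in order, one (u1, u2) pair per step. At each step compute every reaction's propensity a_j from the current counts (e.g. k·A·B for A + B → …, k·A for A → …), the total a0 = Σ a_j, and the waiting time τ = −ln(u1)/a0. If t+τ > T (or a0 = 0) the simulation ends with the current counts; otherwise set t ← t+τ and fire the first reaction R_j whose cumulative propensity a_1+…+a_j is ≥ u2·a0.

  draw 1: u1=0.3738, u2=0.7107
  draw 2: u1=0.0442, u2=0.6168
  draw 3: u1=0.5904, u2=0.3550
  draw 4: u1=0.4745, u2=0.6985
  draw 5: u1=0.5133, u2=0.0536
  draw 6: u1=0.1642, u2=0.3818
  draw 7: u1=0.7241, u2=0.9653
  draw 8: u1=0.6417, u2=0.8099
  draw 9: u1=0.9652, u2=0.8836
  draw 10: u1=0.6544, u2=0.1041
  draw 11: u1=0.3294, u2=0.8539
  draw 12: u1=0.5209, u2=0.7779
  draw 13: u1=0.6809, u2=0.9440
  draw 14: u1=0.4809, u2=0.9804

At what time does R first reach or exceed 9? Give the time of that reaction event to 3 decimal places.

Threshold first reached at t = 0.761

t=0.000: E=8 R=6 X=7 D=5 S=3
Draw 1: a1=3.640, a2=2.160, a3=3.448, a0=9.248; τ=−ln(0.3738)/9.248=0.106 → t=0.106; u2·a0=0.7107·9.248=6.573; a1+a2=5.800 < 6.573 ≤ a1+…+a3=9.248 → R3 fires; E=7 R=6 X=9 D=7 S=3
Draw 2: a1=4.095, a2=3.024, a3=3.017, a0=10.136; τ=−ln(0.0442)/10.136=0.308 → t=0.414; u2·a0=0.6168·10.136=6.252; a1=4.095 < 6.252 ≤ a1+a2=7.119 → R2 fires; E=7 R=7 X=10 D=6 S=3
Draw 3: a1=4.550, a2=3.024, a3=3.017, a0=10.591; τ=−ln(0.5904)/10.591=0.050 → t=0.464; u2·a0=0.3550·10.591=3.760 ≤ a1=4.550 → R1 fires; E=6 R=7 X=10 D=8 S=3
Draw 4: a1=3.900, a2=4.032, a3=2.586, a0=10.518; τ=−ln(0.4745)/10.518=0.071 → t=0.535; u2·a0=0.6985·10.518=7.347; a1=3.900 < 7.347 ≤ a1+a2=7.932 → R2 fires; E=6 R=8 X=11 D=7 S=3
Draw 5: a1=4.290, a2=4.032, a3=2.586, a0=10.908; τ=−ln(0.5133)/10.908=0.061 → t=0.596; u2·a0=0.0536·10.908=0.585 ≤ a1=4.290 → R1 fires; E=5 R=8 X=11 D=9 S=3
Draw 6: a1=3.575, a2=5.184, a3=2.155, a0=10.914; τ=−ln(0.1642)/10.914=0.166 → t=0.761; u2·a0=0.3818·10.914=4.167; a1=3.575 < 4.167 ≤ a1+a2=8.759 → R2 fires; E=5 R=9 X=12 D=8 S=3
Draw 7: a1=3.900, a2=5.184, a3=2.155, a0=11.239; τ=−ln(0.7241)/11.239=0.029 → t=0.790; u2·a0=0.9653·11.239=10.849; a1+a2=9.084 < 10.849 ≤ a1+…+a3=11.239 → R3 fires; E=4 R=9 X=14 D=10 S=3
Draw 8: a1=3.640, a2=6.480, a3=1.724, a0=11.844; τ=−ln(0.6417)/11.844=0.037 → t=0.828; u2·a0=0.8099·11.844=9.592; a1=3.640 < 9.592 ≤ a1+a2=10.120 → R2 fires; E=4 R=10 X=15 D=9 S=3
Draw 9: a1=3.900, a2=6.480, a3=1.724, a0=12.104; τ=−ln(0.9652)/12.104=0.003 → t=0.831; u2·a0=0.8836·12.104=10.695; a1+a2=10.380 < 10.695 ≤ a1+…+a3=12.104 → R3 fires; E=3 R=10 X=17 D=11 S=3
Draw 10: a1=3.315, a2=7.920, a3=1.293, a0=12.528; τ=−ln(0.6544)/12.528=0.034 → t=0.864; u2·a0=0.1041·12.528=1.304 ≤ a1=3.315 → R1 fires; E=2 R=10 X=17 D=13 S=3
Draw 11: a1=2.210, a2=9.360, a3=0.862, a0=12.432; τ=−ln(0.3294)/12.432=0.089 → t=0.954; u2·a0=0.8539·12.432=10.616; a1=2.210 < 10.616 ≤ a1+a2=11.570 → R2 fires; E=2 R=11 X=18 D=12 S=3
Draw 12: a1=2.340, a2=9.504, a3=0.862, a0=12.706; τ=−ln(0.5209)/12.706=0.051 → t=1.005; u2·a0=0.7779·12.706=9.884; a1=2.340 < 9.884 ≤ a1+a2=11.844 → R2 fires; E=2 R=12 X=19 D=11 S=3
Draw 13: a1=2.470, a2=9.504, a3=0.862, a0=12.836; τ=−ln(0.6809)/12.836=0.030 → t=1.035; u2·a0=0.9440·12.836=12.117; a1+a2=11.974 < 12.117 ≤ a1+…+a3=12.836 → R3 fires; E=1 R=12 X=21 D=13 S=3
Draw 14: a1=1.365, a2=11.232, a3=0.431, a0=13.028; τ=−ln(0.4809)/13.028=0.056 → t=1.091 > T=1.06: stop.
R first becomes ≥ 9 when it reaches 9 at the event at t=0.761.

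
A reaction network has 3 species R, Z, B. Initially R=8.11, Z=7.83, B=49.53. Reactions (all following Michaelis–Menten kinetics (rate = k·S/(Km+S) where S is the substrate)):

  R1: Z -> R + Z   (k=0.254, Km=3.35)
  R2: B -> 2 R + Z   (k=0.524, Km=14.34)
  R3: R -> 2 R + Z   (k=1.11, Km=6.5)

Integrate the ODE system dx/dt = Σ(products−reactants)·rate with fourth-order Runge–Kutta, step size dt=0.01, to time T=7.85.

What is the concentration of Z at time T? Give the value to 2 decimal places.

RK4 with dt=0.01: 785 steps to T=7.85. Trajectory (selected grid times):
t=0.00: R=8.11 Z=7.83 B=49.53
t=0.87: R=9.53 Z=8.74 B=49.18
t=1.74: R=10.99 Z=9.68 B=48.82
t=2.62: R=12.50 Z=10.67 B=48.47
t=3.49: R=14.02 Z=11.67 B=48.12
t=4.36: R=15.56 Z=12.69 B=47.77
t=5.23: R=17.13 Z=13.73 B=47.42
t=6.11: R=18.74 Z=14.80 B=47.06
t=6.98: R=20.34 Z=15.87 B=46.71
t=7.85: R=21.96 Z=16.96 B=46.36
Read off Z at T=7.85: 16.96

Z at T = 16.96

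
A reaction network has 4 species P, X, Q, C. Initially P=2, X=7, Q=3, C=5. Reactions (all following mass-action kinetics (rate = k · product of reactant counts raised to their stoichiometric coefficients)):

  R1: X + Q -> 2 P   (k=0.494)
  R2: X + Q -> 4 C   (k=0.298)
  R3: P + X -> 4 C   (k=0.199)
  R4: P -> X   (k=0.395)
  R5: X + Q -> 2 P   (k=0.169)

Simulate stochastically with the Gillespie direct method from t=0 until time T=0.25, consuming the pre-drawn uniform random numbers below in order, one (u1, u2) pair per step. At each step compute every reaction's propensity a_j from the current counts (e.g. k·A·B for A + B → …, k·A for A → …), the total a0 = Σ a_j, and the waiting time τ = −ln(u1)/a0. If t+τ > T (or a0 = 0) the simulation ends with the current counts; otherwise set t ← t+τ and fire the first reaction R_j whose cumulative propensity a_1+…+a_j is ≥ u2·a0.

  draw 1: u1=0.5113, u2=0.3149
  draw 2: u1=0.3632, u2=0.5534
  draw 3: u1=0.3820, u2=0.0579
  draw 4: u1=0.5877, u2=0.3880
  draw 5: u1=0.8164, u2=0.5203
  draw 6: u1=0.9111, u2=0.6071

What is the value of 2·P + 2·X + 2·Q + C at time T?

Value at T = 29

Check how each reaction changes W = 2·P + 2·X + 2·Q + C (weight of products minus weight of reactants):
R1: X + Q -> 2 P: (2·2) − (2·1 + 2·1) = 4 − 4 = 0
R2: X + Q -> 4 C: (1·4) − (2·1 + 2·1) = 4 − 4 = 0
R3: P + X -> 4 C: (1·4) − (2·1 + 2·1) = 4 − 4 = 0
R4: P -> X: (2·1) − (2·1) = 2 − 2 = 0
R5: X + Q -> 2 P: (2·2) − (2·1 + 2·1) = 4 − 4 = 0
Every reaction leaves W unchanged, so W is conserved and no simulation is needed: W(T) = W(0) = 2·2 + 2·7 + 2·3 + 5 = 29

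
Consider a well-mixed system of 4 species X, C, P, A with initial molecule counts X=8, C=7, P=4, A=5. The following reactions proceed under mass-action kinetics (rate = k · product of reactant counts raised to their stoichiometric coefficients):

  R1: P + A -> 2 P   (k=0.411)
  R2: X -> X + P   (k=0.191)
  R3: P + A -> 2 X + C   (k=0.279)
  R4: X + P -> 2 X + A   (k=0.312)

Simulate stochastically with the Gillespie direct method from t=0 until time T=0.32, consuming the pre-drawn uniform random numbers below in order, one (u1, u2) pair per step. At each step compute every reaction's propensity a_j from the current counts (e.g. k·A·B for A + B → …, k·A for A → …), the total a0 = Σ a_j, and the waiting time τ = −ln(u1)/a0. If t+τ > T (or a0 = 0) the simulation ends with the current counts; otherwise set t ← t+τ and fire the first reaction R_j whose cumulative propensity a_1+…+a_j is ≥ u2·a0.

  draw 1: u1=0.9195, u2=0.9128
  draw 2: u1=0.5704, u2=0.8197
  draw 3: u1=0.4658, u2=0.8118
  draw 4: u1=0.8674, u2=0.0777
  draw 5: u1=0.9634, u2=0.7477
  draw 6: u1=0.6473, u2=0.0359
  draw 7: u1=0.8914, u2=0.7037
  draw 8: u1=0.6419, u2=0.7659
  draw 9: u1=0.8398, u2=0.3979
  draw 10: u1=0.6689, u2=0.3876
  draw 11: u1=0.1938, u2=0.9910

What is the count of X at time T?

X at T = 14

t=0.000: X=8 C=7 P=4 A=5
Draw 1: a1=8.220, a2=1.528, a3=5.580, a4=9.984, a0=25.312; τ=−ln(0.9195)/25.312=0.003 → t=0.003; u2·a0=0.9128·25.312=23.105; a1+…+a3=15.328 < 23.105 ≤ a1+…+a4=25.312 → R4 fires; X=9 C=7 P=3 A=6
Draw 2: a1=7.398, a2=1.719, a3=5.022, a4=8.424, a0=22.563; τ=−ln(0.5704)/22.563=0.025 → t=0.028; u2·a0=0.8197·22.563=18.495; a1+…+a3=14.139 < 18.495 ≤ a1+…+a4=22.563 → R4 fires; X=10 C=7 P=2 A=7
Draw 3: a1=5.754, a2=1.910, a3=3.906, a4=6.240, a0=17.810; τ=−ln(0.4658)/17.810=0.043 → t=0.071; u2·a0=0.8118·17.810=14.458; a1+…+a3=11.570 < 14.458 ≤ a1+…+a4=17.810 → R4 fires; X=11 C=7 P=1 A=8
Draw 4: a1=3.288, a2=2.101, a3=2.232, a4=3.432, a0=11.053; τ=−ln(0.8674)/11.053=0.013 → t=0.084; u2·a0=0.0777·11.053=0.859 ≤ a1=3.288 → R1 fires; X=11 C=7 P=2 A=7
Draw 5: a1=5.754, a2=2.101, a3=3.906, a4=6.864, a0=18.625; τ=−ln(0.9634)/18.625=0.002 → t=0.086; u2·a0=0.7477·18.625=13.926; a1+…+a3=11.761 < 13.926 ≤ a1+…+a4=18.625 → R4 fires; X=12 C=7 P=1 A=8
Draw 6: a1=3.288, a2=2.292, a3=2.232, a4=3.744, a0=11.556; τ=−ln(0.6473)/11.556=0.038 → t=0.124; u2·a0=0.0359·11.556=0.415 ≤ a1=3.288 → R1 fires; X=12 C=7 P=2 A=7
Draw 7: a1=5.754, a2=2.292, a3=3.906, a4=7.488, a0=19.440; τ=−ln(0.8914)/19.440=0.006 → t=0.130; u2·a0=0.7037·19.440=13.680; a1+…+a3=11.952 < 13.680 ≤ a1+…+a4=19.440 → R4 fires; X=13 C=7 P=1 A=8
Draw 8: a1=3.288, a2=2.483, a3=2.232, a4=4.056, a0=12.059; τ=−ln(0.6419)/12.059=0.037 → t=0.166; u2·a0=0.7659·12.059=9.236; a1+…+a3=8.003 < 9.236 ≤ a1+…+a4=12.059 → R4 fires; X=14 C=7 P=0 A=9
Draw 9: a1=0.000, a2=2.674, a3=0.000, a4=0.000, a0=2.674; τ=−ln(0.8398)/2.674=0.065 → t=0.232; u2·a0=0.3979·2.674=1.064; a1=0.000 < 1.064 ≤ a1+a2=2.674 → R2 fires; X=14 C=7 P=1 A=9
Draw 10: a1=3.699, a2=2.674, a3=2.511, a4=4.368, a0=13.252; τ=−ln(0.6689)/13.252=0.030 → t=0.262; u2·a0=0.3876·13.252=5.136; a1=3.699 < 5.136 ≤ a1+a2=6.373 → R2 fires; X=14 C=7 P=2 A=9
Draw 11: a1=7.398, a2=2.674, a3=5.022, a4=8.736, a0=23.830; τ=−ln(0.1938)/23.830=0.069 → t=0.331 > T=0.32: stop.
Read off X at T=0.32: 14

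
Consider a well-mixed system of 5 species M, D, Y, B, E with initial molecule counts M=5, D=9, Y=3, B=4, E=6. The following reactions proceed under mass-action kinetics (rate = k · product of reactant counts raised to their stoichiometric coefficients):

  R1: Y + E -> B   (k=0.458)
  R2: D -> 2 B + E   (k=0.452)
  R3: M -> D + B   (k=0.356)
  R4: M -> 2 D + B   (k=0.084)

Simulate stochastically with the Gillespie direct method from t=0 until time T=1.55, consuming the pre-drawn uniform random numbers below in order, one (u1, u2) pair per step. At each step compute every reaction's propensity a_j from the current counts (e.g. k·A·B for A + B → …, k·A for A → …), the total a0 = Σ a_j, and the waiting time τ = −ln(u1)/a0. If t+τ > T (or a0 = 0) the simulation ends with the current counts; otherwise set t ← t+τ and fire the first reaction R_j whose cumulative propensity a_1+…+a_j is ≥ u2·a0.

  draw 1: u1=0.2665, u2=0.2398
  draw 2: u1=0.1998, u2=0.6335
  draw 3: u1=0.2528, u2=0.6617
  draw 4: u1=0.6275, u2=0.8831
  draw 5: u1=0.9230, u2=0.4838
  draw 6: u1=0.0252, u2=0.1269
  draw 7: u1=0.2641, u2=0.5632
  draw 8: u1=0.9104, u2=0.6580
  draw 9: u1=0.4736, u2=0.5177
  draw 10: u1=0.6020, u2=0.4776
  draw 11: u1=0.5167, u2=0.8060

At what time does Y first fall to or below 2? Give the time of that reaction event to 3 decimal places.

t=0.000: M=5 D=9 Y=3 B=4 E=6
Draw 1: a1=8.244, a2=4.068, a3=1.780, a4=0.420, a0=14.512; τ=−ln(0.2665)/14.512=0.091 → t=0.091; u2·a0=0.2398·14.512=3.480 ≤ a1=8.244 → R1 fires; M=5 D=9 Y=2 B=5 E=5
Draw 2: a1=4.580, a2=4.068, a3=1.780, a4=0.420, a0=10.848; τ=−ln(0.1998)/10.848=0.148 → t=0.240; u2·a0=0.6335·10.848=6.872; a1=4.580 < 6.872 ≤ a1+a2=8.648 → R2 fires; M=5 D=8 Y=2 B=7 E=6
Draw 3: a1=5.496, a2=3.616, a3=1.780, a4=0.420, a0=11.312; τ=−ln(0.2528)/11.312=0.122 → t=0.361; u2·a0=0.6617·11.312=7.485; a1=5.496 < 7.485 ≤ a1+a2=9.112 → R2 fires; M=5 D=7 Y=2 B=9 E=7
Draw 4: a1=6.412, a2=3.164, a3=1.780, a4=0.420, a0=11.776; τ=−ln(0.6275)/11.776=0.040 → t=0.401; u2·a0=0.8831·11.776=10.399; a1+a2=9.576 < 10.399 ≤ a1+…+a3=11.356 → R3 fires; M=4 D=8 Y=2 B=10 E=7
Draw 5: a1=6.412, a2=3.616, a3=1.424, a4=0.336, a0=11.788; τ=−ln(0.9230)/11.788=0.007 → t=0.408; u2·a0=0.4838·11.788=5.703 ≤ a1=6.412 → R1 fires; M=4 D=8 Y=1 B=11 E=6
Draw 6: a1=2.748, a2=3.616, a3=1.424, a4=0.336, a0=8.124; τ=−ln(0.0252)/8.124=0.453 → t=0.861; u2·a0=0.1269·8.124=1.031 ≤ a1=2.748 → R1 fires; M=4 D=8 Y=0 B=12 E=5
Draw 7: a1=0.000, a2=3.616, a3=1.424, a4=0.336, a0=5.376; τ=−ln(0.2641)/5.376=0.248 → t=1.108; u2·a0=0.5632·5.376=3.028; a1=0.000 < 3.028 ≤ a1+a2=3.616 → R2 fires; M=4 D=7 Y=0 B=14 E=6
Draw 8: a1=0.000, a2=3.164, a3=1.424, a4=0.336, a0=4.924; τ=−ln(0.9104)/4.924=0.019 → t=1.127; u2·a0=0.6580·4.924=3.240; a1+a2=3.164 < 3.240 ≤ a1+…+a3=4.588 → R3 fires; M=3 D=8 Y=0 B=15 E=6
Draw 9: a1=0.000, a2=3.616, a3=1.068, a4=0.252, a0=4.936; τ=−ln(0.4736)/4.936=0.151 → t=1.279; u2·a0=0.5177·4.936=2.555; a1=0.000 < 2.555 ≤ a1+a2=3.616 → R2 fires; M=3 D=7 Y=0 B=17 E=7
Draw 10: a1=0.000, a2=3.164, a3=1.068, a4=0.252, a0=4.484; τ=−ln(0.6020)/4.484=0.113 → t=1.392; u2·a0=0.4776·4.484=2.142; a1=0.000 < 2.142 ≤ a1+a2=3.164 → R2 fires; M=3 D=6 Y=0 B=19 E=8
Draw 11: a1=0.000, a2=2.712, a3=1.068, a4=0.252, a0=4.032; τ=−ln(0.5167)/4.032=0.164 → t=1.556 > T=1.55: stop.
Y first becomes ≤ 2 when it reaches 2 at the event at t=0.091.

Threshold first reached at t = 0.091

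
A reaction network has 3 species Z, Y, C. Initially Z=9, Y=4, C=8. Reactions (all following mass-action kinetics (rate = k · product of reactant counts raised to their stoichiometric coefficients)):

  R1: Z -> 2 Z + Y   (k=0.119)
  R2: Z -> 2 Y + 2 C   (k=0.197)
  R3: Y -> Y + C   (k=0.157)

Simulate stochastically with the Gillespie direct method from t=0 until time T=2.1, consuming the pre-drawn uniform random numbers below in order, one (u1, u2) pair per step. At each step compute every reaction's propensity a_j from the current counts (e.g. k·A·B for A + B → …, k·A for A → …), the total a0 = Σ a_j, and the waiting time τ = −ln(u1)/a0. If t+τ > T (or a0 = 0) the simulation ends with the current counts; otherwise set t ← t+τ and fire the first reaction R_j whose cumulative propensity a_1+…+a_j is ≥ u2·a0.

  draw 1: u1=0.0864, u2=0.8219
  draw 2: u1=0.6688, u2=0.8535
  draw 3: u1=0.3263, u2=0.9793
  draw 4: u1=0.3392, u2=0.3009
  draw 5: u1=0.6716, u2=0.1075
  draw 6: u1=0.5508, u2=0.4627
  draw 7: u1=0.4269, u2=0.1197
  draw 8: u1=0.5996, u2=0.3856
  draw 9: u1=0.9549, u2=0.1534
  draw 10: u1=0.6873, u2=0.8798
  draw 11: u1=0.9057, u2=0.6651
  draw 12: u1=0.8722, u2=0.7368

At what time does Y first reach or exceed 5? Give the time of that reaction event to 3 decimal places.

Threshold first reached at t = 1.455

t=0.000: Z=9 Y=4 C=8
Draw 1: a1=1.071, a2=1.773, a3=0.628, a0=3.472; τ=−ln(0.0864)/3.472=0.705 → t=0.705; u2·a0=0.8219·3.472=2.854; a1+a2=2.844 < 2.854 ≤ a1+…+a3=3.472 → R3 fires; Z=9 Y=4 C=9
Draw 2: a1=1.071, a2=1.773, a3=0.628, a0=3.472; τ=−ln(0.6688)/3.472=0.116 → t=0.821; u2·a0=0.8535·3.472=2.963; a1+a2=2.844 < 2.963 ≤ a1+…+a3=3.472 → R3 fires; Z=9 Y=4 C=10
Draw 3: a1=1.071, a2=1.773, a3=0.628, a0=3.472; τ=−ln(0.3263)/3.472=0.323 → t=1.144; u2·a0=0.9793·3.472=3.400; a1+a2=2.844 < 3.400 ≤ a1+…+a3=3.472 → R3 fires; Z=9 Y=4 C=11
Draw 4: a1=1.071, a2=1.773, a3=0.628, a0=3.472; τ=−ln(0.3392)/3.472=0.311 → t=1.455; u2·a0=0.3009·3.472=1.045 ≤ a1=1.071 → R1 fires; Z=10 Y=5 C=11
Draw 5: a1=1.190, a2=1.970, a3=0.785, a0=3.945; τ=−ln(0.6716)/3.945=0.101 → t=1.556; u2·a0=0.1075·3.945=0.424 ≤ a1=1.190 → R1 fires; Z=11 Y=6 C=11
Draw 6: a1=1.309, a2=2.167, a3=0.942, a0=4.418; τ=−ln(0.5508)/4.418=0.135 → t=1.691; u2·a0=0.4627·4.418=2.044; a1=1.309 < 2.044 ≤ a1+a2=3.476 → R2 fires; Z=10 Y=8 C=13
Draw 7: a1=1.190, a2=1.970, a3=1.256, a0=4.416; τ=−ln(0.4269)/4.416=0.193 → t=1.884; u2·a0=0.1197·4.416=0.529 ≤ a1=1.190 → R1 fires; Z=11 Y=9 C=13
Draw 8: a1=1.309, a2=2.167, a3=1.413, a0=4.889; τ=−ln(0.5996)/4.889=0.105 → t=1.988; u2·a0=0.3856·4.889=1.885; a1=1.309 < 1.885 ≤ a1+a2=3.476 → R2 fires; Z=10 Y=11 C=15
Draw 9: a1=1.190, a2=1.970, a3=1.727, a0=4.887; τ=−ln(0.9549)/4.887=0.009 → t=1.998; u2·a0=0.1534·4.887=0.750 ≤ a1=1.190 → R1 fires; Z=11 Y=12 C=15
Draw 10: a1=1.309, a2=2.167, a3=1.884, a0=5.360; τ=−ln(0.6873)/5.360=0.070 → t=2.068; u2·a0=0.8798·5.360=4.716; a1+a2=3.476 < 4.716 ≤ a1+…+a3=5.360 → R3 fires; Z=11 Y=12 C=16
Draw 11: a1=1.309, a2=2.167, a3=1.884, a0=5.360; τ=−ln(0.9057)/5.360=0.018 → t=2.086; u2·a0=0.6651·5.360=3.565; a1+a2=3.476 < 3.565 ≤ a1+…+a3=5.360 → R3 fires; Z=11 Y=12 C=17
Draw 12: a1=1.309, a2=2.167, a3=1.884, a0=5.360; τ=−ln(0.8722)/5.360=0.026 → t=2.112 > T=2.1: stop.
Y first becomes ≥ 5 when it reaches 5 at the event at t=1.455.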